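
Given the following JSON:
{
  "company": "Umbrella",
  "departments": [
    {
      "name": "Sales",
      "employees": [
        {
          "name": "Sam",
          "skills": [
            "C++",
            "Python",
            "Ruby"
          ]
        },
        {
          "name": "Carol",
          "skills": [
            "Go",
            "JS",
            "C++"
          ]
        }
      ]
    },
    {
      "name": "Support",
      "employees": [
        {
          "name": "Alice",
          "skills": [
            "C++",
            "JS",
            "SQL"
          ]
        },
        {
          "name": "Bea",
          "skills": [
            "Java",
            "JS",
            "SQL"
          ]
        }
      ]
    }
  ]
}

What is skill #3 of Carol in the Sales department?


Path: departments[0].employees[1].skills[2]
Value: C++

ANSWER: C++


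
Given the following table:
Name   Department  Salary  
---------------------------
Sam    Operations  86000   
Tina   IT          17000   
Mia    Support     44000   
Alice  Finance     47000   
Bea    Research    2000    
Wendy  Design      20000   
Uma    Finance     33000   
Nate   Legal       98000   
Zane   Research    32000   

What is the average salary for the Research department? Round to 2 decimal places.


Research department members:
  Bea: 2000
  Zane: 32000
Sum = 34000
Count = 2
Average = 34000 / 2 = 17000.00

ANSWER: 17000.00


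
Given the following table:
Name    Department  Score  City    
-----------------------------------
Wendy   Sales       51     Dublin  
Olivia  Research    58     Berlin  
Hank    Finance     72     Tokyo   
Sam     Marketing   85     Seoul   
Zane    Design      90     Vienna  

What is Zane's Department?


Row 5: Zane
Department = Design

ANSWER: Design


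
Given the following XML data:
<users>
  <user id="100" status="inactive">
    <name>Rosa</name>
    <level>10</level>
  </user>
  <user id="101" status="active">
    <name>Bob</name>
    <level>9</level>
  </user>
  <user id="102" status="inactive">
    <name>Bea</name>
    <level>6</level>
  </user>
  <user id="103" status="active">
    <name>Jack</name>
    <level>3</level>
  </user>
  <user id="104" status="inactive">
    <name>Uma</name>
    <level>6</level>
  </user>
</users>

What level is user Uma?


Finding user: Uma
<level>6</level>

ANSWER: 6


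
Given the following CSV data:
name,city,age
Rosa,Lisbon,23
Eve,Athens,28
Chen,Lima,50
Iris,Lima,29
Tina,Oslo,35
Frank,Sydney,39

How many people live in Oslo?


Scanning city column for 'Oslo':
  Row 5: Tina -> MATCH
Total matches: 1

ANSWER: 1


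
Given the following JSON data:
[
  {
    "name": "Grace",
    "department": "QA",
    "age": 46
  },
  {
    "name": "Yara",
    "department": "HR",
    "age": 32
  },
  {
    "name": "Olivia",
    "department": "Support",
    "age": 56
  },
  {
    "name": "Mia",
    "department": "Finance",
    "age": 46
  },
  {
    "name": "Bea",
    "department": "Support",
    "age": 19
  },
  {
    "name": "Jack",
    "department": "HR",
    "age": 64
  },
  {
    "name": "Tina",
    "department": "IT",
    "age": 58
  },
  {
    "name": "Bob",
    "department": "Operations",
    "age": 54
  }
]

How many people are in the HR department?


Scanning records for department = HR
  Record 1: Yara
  Record 5: Jack
Count: 2

ANSWER: 2


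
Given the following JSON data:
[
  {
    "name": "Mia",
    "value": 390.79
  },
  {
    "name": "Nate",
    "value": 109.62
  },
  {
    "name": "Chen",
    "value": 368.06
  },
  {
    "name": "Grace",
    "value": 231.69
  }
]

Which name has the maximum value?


Comparing values:
  Mia: 390.79
  Nate: 109.62
  Chen: 368.06
  Grace: 231.69
Maximum: Mia (390.79)

ANSWER: Mia


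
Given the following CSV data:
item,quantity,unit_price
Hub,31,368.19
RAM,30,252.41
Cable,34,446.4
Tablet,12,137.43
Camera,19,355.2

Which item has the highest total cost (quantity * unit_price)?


Computing row totals:
  Hub: 11413.89
  RAM: 7572.3
  Cable: 15177.6
  Tablet: 1649.16
  Camera: 6748.8
Maximum: Cable (15177.6)

ANSWER: Cable


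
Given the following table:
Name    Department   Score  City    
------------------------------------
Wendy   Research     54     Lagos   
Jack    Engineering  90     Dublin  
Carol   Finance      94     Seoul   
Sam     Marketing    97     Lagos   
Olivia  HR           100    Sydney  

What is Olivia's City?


Row 5: Olivia
City = Sydney

ANSWER: Sydney


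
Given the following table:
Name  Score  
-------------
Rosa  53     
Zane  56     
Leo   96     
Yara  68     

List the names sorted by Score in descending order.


Sorting by Score (descending):
  Leo: 96
  Yara: 68
  Zane: 56
  Rosa: 53


ANSWER: Leo, Yara, Zane, Rosa


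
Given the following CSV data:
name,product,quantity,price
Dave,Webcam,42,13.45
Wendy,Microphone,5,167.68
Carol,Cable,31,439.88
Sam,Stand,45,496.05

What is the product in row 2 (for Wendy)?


Row 2: Wendy
Column 'product' = Microphone

ANSWER: Microphone


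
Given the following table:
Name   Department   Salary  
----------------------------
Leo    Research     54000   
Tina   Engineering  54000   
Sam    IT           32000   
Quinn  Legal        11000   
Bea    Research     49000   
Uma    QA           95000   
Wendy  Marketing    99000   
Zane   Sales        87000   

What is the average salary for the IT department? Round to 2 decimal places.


IT department members:
  Sam: 32000
Sum = 32000
Count = 1
Average = 32000 / 1 = 32000.00

ANSWER: 32000.00


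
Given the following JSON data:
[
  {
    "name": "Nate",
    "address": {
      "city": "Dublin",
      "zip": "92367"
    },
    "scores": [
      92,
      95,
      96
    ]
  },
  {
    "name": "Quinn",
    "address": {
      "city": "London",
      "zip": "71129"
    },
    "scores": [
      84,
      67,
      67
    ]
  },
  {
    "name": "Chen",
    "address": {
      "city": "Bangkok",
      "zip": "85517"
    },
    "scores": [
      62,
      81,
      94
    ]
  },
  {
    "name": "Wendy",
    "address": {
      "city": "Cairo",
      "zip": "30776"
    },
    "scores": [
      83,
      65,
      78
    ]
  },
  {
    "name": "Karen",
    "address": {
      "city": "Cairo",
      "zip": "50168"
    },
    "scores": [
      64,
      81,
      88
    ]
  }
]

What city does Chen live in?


Path: records[2].address.city
Value: Bangkok

ANSWER: Bangkok


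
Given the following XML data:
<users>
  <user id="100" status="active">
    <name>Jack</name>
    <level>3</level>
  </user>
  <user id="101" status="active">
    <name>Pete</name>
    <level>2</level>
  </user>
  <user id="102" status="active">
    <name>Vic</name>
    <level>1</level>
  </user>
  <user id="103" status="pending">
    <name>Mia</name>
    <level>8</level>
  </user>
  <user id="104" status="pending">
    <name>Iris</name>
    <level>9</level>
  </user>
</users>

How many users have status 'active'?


Counting users with status='active':
  Jack (id=100) -> MATCH
  Pete (id=101) -> MATCH
  Vic (id=102) -> MATCH
Count: 3

ANSWER: 3


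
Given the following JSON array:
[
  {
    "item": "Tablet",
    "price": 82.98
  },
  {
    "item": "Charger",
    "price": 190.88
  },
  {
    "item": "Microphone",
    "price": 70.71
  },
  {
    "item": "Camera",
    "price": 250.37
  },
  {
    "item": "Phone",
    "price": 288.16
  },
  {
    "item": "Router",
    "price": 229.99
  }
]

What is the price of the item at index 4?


Array index 4 -> Phone
price = 288.16

ANSWER: 288.16


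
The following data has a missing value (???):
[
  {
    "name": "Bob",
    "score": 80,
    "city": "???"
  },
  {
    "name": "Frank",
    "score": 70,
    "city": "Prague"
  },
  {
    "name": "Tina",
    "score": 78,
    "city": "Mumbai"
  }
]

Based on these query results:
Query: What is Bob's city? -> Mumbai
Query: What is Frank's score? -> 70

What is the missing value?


The missing value is Bob's city
From query: Bob's city = Mumbai

ANSWER: Mumbai


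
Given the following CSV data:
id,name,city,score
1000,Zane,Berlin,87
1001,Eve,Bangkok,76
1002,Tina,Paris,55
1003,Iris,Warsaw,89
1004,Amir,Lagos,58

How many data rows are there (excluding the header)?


Counting rows (excluding header):
Header: id,name,city,score
Data rows: 5

ANSWER: 5


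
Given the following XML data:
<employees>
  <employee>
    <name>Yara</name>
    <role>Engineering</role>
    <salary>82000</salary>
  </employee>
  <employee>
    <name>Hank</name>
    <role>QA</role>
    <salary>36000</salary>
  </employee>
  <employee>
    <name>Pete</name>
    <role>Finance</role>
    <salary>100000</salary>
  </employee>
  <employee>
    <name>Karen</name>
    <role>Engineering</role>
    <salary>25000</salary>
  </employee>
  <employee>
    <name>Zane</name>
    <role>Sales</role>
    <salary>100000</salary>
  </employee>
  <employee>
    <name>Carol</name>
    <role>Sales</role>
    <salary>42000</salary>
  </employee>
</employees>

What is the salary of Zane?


Searching for <employee> with <name>Zane</name>
Found at position 5
<salary>100000</salary>

ANSWER: 100000


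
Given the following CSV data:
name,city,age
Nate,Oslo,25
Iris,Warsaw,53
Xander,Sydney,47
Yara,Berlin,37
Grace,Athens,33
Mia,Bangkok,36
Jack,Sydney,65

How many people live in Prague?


Scanning city column for 'Prague':
Total matches: 0

ANSWER: 0


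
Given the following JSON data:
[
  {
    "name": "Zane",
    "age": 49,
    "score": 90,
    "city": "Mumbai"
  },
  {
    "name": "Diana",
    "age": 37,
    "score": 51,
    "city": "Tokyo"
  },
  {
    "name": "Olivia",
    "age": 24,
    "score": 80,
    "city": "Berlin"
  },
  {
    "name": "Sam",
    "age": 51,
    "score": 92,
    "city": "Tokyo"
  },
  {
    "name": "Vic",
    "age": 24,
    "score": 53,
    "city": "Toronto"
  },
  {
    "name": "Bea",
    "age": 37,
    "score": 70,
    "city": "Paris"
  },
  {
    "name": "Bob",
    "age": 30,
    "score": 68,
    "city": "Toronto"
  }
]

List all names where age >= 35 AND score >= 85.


Checking both conditions:
  Zane (age=49, score=90) -> YES
  Diana (age=37, score=51) -> no
  Olivia (age=24, score=80) -> no
  Sam (age=51, score=92) -> YES
  Vic (age=24, score=53) -> no
  Bea (age=37, score=70) -> no
  Bob (age=30, score=68) -> no


ANSWER: Zane, Sam


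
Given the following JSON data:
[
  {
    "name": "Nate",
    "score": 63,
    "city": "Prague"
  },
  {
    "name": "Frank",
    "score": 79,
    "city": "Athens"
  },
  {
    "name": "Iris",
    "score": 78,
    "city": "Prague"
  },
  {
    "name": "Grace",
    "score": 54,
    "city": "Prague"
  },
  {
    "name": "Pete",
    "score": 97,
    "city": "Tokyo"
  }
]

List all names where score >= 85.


Filtering records where score >= 85:
  Nate (score=63) -> no
  Frank (score=79) -> no
  Iris (score=78) -> no
  Grace (score=54) -> no
  Pete (score=97) -> YES


ANSWER: Pete


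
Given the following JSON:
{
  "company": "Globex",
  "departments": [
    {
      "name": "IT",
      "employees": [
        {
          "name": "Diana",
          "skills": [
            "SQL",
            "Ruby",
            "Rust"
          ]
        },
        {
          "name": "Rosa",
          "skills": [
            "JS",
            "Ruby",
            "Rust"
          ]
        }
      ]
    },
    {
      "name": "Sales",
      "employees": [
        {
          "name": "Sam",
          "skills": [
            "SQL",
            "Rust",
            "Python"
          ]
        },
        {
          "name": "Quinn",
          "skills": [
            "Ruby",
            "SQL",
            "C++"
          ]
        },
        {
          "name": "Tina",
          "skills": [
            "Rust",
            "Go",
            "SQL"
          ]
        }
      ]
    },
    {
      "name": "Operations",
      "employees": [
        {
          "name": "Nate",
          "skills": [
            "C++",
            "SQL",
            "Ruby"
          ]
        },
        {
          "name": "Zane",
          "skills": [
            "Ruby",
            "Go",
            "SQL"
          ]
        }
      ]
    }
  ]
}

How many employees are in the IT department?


Path: departments[0].employees
Count: 2

ANSWER: 2


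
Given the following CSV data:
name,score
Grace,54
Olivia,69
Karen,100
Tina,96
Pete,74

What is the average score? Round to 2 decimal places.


Scores: 54, 69, 100, 96, 74
Sum = 393
Count = 5
Average = 393 / 5 = 78.60

ANSWER: 78.60


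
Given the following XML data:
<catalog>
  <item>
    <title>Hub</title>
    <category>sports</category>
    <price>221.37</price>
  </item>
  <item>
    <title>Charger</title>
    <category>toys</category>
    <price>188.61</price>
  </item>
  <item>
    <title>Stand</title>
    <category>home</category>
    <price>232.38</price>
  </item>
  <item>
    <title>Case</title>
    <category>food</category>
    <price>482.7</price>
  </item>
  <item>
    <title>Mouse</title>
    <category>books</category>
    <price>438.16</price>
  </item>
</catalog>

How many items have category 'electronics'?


Scanning <item> elements for <category>electronics</category>:
Count: 0

ANSWER: 0


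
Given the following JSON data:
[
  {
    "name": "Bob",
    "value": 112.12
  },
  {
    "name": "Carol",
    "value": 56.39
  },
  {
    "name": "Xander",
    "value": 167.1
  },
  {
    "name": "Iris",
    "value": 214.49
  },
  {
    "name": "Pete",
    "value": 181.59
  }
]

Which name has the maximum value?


Comparing values:
  Bob: 112.12
  Carol: 56.39
  Xander: 167.1
  Iris: 214.49
  Pete: 181.59
Maximum: Iris (214.49)

ANSWER: Iris


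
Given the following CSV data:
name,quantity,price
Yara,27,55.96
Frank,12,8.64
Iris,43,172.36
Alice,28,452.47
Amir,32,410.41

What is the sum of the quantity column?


Values in 'quantity' column:
  Row 1: 27
  Row 2: 12
  Row 3: 43
  Row 4: 28
  Row 5: 32
Sum = 27 + 12 + 43 + 28 + 32 = 142

ANSWER: 142


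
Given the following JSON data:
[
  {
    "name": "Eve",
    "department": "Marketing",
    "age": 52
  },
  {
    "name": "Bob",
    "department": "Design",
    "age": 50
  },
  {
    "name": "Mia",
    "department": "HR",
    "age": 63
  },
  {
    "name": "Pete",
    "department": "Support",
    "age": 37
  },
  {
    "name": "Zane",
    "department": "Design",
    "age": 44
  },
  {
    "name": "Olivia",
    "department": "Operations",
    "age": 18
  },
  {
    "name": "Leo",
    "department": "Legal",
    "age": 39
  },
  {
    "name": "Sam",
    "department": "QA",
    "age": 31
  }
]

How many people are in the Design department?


Scanning records for department = Design
  Record 1: Bob
  Record 4: Zane
Count: 2

ANSWER: 2


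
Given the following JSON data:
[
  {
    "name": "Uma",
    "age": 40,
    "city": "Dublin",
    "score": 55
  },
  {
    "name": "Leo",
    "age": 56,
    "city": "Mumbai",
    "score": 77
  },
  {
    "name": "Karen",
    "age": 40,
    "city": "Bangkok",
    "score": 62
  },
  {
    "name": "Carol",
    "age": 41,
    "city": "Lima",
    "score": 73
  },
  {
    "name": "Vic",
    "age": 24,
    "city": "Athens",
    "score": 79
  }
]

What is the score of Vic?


Looking up record where name = Vic
Record index: 4
Field 'score' = 79

ANSWER: 79


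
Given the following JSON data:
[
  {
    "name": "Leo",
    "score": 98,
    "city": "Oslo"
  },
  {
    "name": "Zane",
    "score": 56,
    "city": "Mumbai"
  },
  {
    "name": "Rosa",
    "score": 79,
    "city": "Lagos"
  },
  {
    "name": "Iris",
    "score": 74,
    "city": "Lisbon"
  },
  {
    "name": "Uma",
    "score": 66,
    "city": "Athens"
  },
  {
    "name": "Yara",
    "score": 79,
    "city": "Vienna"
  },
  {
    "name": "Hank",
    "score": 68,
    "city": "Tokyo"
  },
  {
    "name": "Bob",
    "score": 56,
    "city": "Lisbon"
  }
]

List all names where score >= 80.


Filtering records where score >= 80:
  Leo (score=98) -> YES
  Zane (score=56) -> no
  Rosa (score=79) -> no
  Iris (score=74) -> no
  Uma (score=66) -> no
  Yara (score=79) -> no
  Hank (score=68) -> no
  Bob (score=56) -> no


ANSWER: Leo


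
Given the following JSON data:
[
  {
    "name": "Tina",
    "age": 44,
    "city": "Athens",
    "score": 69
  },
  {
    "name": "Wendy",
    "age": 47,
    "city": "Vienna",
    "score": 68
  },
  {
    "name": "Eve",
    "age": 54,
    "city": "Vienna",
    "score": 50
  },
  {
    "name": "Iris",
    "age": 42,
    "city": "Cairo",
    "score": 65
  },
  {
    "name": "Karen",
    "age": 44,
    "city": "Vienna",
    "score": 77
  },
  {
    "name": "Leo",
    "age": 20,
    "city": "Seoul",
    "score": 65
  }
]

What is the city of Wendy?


Looking up record where name = Wendy
Record index: 1
Field 'city' = Vienna

ANSWER: Vienna


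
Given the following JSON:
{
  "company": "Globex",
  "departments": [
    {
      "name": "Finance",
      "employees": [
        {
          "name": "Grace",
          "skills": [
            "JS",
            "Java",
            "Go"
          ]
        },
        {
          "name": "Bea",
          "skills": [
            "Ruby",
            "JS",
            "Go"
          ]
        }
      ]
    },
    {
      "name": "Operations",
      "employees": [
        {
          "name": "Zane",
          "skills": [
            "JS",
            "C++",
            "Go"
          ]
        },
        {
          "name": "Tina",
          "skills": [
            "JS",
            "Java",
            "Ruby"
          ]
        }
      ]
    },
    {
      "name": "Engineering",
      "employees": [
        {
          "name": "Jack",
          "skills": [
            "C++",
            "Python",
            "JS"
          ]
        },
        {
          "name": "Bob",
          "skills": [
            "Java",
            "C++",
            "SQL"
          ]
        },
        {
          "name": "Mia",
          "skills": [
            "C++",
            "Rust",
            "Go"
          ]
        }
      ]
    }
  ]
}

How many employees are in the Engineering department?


Path: departments[2].employees
Count: 3

ANSWER: 3


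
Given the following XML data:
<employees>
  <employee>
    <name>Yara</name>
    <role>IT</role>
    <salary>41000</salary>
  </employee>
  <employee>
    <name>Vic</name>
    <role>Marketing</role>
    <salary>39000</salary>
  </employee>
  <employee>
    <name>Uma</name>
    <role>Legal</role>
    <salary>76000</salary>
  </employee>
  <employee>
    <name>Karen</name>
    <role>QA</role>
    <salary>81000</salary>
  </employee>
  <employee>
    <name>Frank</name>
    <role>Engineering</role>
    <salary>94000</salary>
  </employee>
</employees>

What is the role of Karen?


Searching for <employee> with <name>Karen</name>
Found at position 4
<role>QA</role>

ANSWER: QA


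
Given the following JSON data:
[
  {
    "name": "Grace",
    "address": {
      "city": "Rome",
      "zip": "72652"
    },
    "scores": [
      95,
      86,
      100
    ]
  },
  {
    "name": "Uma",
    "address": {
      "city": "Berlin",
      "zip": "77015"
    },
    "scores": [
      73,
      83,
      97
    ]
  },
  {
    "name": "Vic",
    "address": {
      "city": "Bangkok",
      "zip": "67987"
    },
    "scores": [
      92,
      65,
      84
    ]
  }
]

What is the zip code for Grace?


Path: records[0].address.zip
Value: 72652

ANSWER: 72652


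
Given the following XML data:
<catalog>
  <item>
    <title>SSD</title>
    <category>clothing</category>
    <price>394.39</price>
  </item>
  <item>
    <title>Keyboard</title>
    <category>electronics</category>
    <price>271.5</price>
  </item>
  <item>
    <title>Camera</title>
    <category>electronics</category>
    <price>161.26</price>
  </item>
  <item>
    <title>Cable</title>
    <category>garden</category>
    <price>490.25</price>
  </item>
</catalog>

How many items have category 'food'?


Scanning <item> elements for <category>food</category>:
Count: 0

ANSWER: 0


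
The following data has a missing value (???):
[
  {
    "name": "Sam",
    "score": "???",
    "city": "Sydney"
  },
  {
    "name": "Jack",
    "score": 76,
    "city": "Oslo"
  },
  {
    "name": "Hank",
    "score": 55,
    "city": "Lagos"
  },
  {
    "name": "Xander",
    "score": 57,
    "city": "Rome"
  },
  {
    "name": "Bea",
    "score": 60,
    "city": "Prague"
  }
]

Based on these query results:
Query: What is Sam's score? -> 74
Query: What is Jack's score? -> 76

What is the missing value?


The missing value is Sam's score
From query: Sam's score = 74

ANSWER: 74


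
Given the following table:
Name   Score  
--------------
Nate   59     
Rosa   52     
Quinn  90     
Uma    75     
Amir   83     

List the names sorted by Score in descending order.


Sorting by Score (descending):
  Quinn: 90
  Amir: 83
  Uma: 75
  Nate: 59
  Rosa: 52


ANSWER: Quinn, Amir, Uma, Nate, Rosa


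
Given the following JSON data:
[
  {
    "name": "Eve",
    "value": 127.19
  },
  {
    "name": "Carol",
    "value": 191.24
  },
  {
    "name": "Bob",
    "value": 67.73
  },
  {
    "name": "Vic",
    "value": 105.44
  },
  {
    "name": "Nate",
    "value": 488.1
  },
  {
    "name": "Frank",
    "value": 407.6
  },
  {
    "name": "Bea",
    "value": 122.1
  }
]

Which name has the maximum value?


Comparing values:
  Eve: 127.19
  Carol: 191.24
  Bob: 67.73
  Vic: 105.44
  Nate: 488.1
  Frank: 407.6
  Bea: 122.1
Maximum: Nate (488.1)

ANSWER: Nate


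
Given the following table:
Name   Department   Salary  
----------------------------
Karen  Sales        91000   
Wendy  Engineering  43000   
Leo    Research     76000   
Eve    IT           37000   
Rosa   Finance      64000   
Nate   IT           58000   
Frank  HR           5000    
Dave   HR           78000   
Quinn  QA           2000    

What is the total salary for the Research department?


Research department members:
  Leo: 76000
Total = 76000 = 76000

ANSWER: 76000


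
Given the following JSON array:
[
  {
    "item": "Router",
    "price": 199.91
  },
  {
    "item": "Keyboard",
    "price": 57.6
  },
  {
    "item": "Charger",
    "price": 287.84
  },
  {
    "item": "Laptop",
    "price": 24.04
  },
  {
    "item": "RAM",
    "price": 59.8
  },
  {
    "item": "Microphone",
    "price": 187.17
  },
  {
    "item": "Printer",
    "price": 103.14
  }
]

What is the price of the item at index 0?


Array index 0 -> Router
price = 199.91

ANSWER: 199.91


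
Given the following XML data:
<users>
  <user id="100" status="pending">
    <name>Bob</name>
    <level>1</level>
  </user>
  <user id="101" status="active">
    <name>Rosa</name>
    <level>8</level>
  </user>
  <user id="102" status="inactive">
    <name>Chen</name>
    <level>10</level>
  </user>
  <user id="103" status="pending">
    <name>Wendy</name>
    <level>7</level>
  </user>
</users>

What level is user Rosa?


Finding user: Rosa
<level>8</level>

ANSWER: 8


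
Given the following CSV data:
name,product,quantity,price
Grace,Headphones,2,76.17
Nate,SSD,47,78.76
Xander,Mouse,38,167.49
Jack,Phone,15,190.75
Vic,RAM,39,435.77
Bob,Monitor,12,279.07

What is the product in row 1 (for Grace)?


Row 1: Grace
Column 'product' = Headphones

ANSWER: Headphones


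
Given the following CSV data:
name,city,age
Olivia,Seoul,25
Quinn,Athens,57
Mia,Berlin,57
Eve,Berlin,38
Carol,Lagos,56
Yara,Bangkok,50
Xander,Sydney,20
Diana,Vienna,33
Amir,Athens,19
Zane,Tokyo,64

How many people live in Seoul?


Scanning city column for 'Seoul':
  Row 1: Olivia -> MATCH
Total matches: 1

ANSWER: 1


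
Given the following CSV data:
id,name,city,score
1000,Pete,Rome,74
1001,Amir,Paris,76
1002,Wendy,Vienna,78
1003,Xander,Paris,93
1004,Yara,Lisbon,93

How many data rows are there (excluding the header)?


Counting rows (excluding header):
Header: id,name,city,score
Data rows: 5

ANSWER: 5


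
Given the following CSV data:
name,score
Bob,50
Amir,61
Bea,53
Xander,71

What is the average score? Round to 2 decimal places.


Scores: 50, 61, 53, 71
Sum = 235
Count = 4
Average = 235 / 4 = 58.75

ANSWER: 58.75


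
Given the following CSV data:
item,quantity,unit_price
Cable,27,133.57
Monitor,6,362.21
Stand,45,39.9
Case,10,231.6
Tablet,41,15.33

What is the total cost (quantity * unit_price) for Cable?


Row: Cable
quantity = 27
unit_price = 133.57
total = 27 * 133.57 = 3606.39

ANSWER: 3606.39


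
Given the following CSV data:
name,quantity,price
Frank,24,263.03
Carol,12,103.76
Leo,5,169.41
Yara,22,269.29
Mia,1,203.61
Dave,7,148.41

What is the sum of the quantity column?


Values in 'quantity' column:
  Row 1: 24
  Row 2: 12
  Row 3: 5
  Row 4: 22
  Row 5: 1
  Row 6: 7
Sum = 24 + 12 + 5 + 22 + 1 + 7 = 71

ANSWER: 71


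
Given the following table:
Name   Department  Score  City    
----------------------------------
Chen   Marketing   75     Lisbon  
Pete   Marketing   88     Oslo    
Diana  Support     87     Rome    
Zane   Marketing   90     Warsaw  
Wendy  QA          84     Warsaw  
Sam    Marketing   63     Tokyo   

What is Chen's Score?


Row 1: Chen
Score = 75

ANSWER: 75


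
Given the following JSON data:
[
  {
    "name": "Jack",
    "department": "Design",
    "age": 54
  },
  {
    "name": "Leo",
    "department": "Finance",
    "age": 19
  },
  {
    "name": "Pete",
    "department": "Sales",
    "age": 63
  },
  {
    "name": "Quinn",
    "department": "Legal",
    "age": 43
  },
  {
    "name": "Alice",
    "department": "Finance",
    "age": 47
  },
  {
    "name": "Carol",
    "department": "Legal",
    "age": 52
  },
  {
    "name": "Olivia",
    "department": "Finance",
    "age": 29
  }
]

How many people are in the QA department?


Scanning records for department = QA
  No matches found
Count: 0

ANSWER: 0


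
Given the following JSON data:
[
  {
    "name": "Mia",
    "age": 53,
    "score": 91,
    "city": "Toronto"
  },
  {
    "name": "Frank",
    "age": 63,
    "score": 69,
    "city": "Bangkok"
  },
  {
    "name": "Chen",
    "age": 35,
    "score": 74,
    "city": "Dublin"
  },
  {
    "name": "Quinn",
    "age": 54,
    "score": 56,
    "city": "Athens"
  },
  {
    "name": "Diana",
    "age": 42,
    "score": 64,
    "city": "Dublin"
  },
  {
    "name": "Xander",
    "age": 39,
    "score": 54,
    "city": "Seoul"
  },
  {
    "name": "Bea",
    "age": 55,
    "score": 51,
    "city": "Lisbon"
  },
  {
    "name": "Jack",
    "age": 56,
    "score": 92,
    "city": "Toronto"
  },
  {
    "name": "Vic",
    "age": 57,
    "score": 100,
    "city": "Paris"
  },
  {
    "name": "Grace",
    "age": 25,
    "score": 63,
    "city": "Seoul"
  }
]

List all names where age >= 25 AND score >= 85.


Checking both conditions:
  Mia (age=53, score=91) -> YES
  Frank (age=63, score=69) -> no
  Chen (age=35, score=74) -> no
  Quinn (age=54, score=56) -> no
  Diana (age=42, score=64) -> no
  Xander (age=39, score=54) -> no
  Bea (age=55, score=51) -> no
  Jack (age=56, score=92) -> YES
  Vic (age=57, score=100) -> YES
  Grace (age=25, score=63) -> no


ANSWER: Mia, Jack, Vic


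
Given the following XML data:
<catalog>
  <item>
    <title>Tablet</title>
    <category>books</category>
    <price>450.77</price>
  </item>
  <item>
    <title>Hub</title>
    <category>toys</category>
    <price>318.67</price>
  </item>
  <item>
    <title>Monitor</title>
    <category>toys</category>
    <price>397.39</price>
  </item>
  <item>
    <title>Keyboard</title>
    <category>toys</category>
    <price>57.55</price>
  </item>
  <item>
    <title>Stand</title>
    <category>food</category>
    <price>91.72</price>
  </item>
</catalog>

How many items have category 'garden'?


Scanning <item> elements for <category>garden</category>:
Count: 0

ANSWER: 0


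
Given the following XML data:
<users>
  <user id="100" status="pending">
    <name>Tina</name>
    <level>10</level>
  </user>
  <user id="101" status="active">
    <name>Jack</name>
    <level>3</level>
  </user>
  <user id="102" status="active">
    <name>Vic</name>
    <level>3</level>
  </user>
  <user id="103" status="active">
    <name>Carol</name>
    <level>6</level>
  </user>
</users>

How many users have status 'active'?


Counting users with status='active':
  Jack (id=101) -> MATCH
  Vic (id=102) -> MATCH
  Carol (id=103) -> MATCH
Count: 3

ANSWER: 3


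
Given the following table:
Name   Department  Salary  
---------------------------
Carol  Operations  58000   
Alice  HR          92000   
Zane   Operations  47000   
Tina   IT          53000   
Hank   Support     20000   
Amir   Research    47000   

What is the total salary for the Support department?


Support department members:
  Hank: 20000
Total = 20000 = 20000

ANSWER: 20000


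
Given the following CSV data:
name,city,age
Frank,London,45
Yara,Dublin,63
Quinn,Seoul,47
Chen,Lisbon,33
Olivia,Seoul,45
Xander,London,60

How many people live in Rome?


Scanning city column for 'Rome':
Total matches: 0

ANSWER: 0


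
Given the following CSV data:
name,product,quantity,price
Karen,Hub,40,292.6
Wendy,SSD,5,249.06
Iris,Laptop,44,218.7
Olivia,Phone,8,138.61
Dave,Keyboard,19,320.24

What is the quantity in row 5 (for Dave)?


Row 5: Dave
Column 'quantity' = 19

ANSWER: 19


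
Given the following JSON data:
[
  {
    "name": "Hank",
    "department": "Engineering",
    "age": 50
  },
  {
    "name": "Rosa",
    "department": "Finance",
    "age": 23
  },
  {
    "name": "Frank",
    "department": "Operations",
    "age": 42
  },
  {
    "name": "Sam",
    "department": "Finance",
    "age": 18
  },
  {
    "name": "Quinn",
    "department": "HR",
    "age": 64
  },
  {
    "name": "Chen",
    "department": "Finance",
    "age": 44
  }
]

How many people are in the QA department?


Scanning records for department = QA
  No matches found
Count: 0

ANSWER: 0


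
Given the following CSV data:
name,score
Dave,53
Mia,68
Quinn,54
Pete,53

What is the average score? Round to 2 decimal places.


Scores: 53, 68, 54, 53
Sum = 228
Count = 4
Average = 228 / 4 = 57.00

ANSWER: 57.00


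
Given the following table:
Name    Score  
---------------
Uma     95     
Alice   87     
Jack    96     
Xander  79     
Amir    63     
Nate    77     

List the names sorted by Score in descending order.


Sorting by Score (descending):
  Jack: 96
  Uma: 95
  Alice: 87
  Xander: 79
  Nate: 77
  Amir: 63


ANSWER: Jack, Uma, Alice, Xander, Nate, Amir


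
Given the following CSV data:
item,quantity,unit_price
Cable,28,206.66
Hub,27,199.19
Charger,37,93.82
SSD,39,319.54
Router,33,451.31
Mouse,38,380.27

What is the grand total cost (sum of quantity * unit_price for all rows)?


Computing row totals:
  Cable: 28 * 206.66 = 5786.48
  Hub: 27 * 199.19 = 5378.13
  Charger: 37 * 93.82 = 3471.34
  SSD: 39 * 319.54 = 12462.06
  Router: 33 * 451.31 = 14893.23
  Mouse: 38 * 380.27 = 14450.26
Grand total = 5786.48 + 5378.13 + 3471.34 + 12462.06 + 14893.23 + 14450.26 = 56441.5

ANSWER: 56441.5


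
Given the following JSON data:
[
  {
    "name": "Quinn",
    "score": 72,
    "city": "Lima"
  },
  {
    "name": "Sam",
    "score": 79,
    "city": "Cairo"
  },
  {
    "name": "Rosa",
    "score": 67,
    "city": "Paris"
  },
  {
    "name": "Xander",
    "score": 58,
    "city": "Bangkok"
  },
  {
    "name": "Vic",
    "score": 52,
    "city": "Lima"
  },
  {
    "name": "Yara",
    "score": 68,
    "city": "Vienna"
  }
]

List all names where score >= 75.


Filtering records where score >= 75:
  Quinn (score=72) -> no
  Sam (score=79) -> YES
  Rosa (score=67) -> no
  Xander (score=58) -> no
  Vic (score=52) -> no
  Yara (score=68) -> no


ANSWER: Sam


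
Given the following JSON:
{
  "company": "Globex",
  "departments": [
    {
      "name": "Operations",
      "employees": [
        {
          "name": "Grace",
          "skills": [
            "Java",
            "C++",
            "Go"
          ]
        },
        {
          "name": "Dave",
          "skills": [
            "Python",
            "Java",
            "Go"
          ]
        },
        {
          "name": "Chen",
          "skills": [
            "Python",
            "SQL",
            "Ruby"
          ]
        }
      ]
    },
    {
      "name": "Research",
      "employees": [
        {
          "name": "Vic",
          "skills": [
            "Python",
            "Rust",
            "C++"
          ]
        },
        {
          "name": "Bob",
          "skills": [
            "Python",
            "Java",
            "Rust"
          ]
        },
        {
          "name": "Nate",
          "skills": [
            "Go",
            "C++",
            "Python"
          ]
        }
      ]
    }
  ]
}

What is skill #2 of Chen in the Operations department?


Path: departments[0].employees[2].skills[1]
Value: SQL

ANSWER: SQL


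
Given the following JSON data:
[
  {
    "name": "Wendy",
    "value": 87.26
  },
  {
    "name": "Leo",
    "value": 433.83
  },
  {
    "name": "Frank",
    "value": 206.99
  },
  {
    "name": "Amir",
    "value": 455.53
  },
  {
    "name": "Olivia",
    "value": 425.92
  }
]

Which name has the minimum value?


Comparing values:
  Wendy: 87.26
  Leo: 433.83
  Frank: 206.99
  Amir: 455.53
  Olivia: 425.92
Minimum: Wendy (87.26)

ANSWER: Wendy


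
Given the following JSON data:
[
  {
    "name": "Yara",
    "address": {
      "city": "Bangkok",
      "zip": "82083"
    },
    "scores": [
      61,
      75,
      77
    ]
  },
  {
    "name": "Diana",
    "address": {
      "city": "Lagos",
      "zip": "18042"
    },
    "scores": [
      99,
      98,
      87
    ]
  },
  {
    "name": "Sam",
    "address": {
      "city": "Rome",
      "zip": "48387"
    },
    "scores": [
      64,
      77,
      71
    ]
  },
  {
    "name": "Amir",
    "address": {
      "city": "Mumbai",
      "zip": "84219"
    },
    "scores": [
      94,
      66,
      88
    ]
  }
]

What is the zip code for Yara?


Path: records[0].address.zip
Value: 82083

ANSWER: 82083


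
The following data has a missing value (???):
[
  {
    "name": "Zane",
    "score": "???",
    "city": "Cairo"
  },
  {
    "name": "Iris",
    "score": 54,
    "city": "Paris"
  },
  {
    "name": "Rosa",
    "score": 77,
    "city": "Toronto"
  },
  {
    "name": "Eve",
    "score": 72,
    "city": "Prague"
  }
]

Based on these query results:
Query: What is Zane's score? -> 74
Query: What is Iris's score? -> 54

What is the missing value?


The missing value is Zane's score
From query: Zane's score = 74

ANSWER: 74


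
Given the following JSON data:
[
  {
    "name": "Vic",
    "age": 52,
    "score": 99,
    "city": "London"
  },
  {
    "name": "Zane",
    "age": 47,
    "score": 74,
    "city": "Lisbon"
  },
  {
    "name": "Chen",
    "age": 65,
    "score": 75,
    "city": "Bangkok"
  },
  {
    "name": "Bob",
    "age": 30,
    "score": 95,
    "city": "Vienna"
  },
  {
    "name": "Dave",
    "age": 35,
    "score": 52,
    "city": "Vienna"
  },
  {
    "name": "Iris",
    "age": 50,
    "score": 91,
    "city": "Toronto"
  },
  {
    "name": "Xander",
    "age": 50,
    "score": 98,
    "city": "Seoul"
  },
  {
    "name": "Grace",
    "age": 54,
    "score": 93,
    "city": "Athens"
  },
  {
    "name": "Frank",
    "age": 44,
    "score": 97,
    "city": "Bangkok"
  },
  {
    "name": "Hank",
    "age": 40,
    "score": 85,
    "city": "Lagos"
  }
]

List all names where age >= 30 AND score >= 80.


Checking both conditions:
  Vic (age=52, score=99) -> YES
  Zane (age=47, score=74) -> no
  Chen (age=65, score=75) -> no
  Bob (age=30, score=95) -> YES
  Dave (age=35, score=52) -> no
  Iris (age=50, score=91) -> YES
  Xander (age=50, score=98) -> YES
  Grace (age=54, score=93) -> YES
  Frank (age=44, score=97) -> YES
  Hank (age=40, score=85) -> YES


ANSWER: Vic, Bob, Iris, Xander, Grace, Frank, Hank


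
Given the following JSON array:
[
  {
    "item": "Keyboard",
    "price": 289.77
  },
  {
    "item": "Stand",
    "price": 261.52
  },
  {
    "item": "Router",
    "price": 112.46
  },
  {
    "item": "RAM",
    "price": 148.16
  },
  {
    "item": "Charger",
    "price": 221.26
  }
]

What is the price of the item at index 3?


Array index 3 -> RAM
price = 148.16

ANSWER: 148.16


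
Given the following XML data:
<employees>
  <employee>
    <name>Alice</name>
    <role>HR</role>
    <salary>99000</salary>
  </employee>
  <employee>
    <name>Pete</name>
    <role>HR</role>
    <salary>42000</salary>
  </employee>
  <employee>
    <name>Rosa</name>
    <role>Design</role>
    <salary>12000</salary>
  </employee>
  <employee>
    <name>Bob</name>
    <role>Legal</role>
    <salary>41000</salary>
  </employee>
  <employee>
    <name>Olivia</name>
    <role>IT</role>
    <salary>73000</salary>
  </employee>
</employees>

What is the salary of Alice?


Searching for <employee> with <name>Alice</name>
Found at position 1
<salary>99000</salary>

ANSWER: 99000


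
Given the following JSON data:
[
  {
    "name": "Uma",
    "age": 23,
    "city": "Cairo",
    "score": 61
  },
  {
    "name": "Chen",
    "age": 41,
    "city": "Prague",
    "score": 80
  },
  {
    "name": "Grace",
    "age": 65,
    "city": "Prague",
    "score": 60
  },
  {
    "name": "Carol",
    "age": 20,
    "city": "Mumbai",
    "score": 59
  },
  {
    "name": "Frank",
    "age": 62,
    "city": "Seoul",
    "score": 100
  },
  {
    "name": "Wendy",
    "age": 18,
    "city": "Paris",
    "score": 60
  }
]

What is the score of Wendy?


Looking up record where name = Wendy
Record index: 5
Field 'score' = 60

ANSWER: 60


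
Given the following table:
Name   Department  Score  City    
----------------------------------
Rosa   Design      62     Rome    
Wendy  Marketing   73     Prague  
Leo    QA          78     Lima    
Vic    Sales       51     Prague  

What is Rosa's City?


Row 1: Rosa
City = Rome

ANSWER: Rome


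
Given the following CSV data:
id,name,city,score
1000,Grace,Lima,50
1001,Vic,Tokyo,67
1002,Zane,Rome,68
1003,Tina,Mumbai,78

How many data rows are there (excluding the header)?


Counting rows (excluding header):
Header: id,name,city,score
Data rows: 4

ANSWER: 4


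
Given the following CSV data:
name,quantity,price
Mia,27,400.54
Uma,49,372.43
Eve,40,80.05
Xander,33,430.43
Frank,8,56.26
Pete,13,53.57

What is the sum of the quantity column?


Values in 'quantity' column:
  Row 1: 27
  Row 2: 49
  Row 3: 40
  Row 4: 33
  Row 5: 8
  Row 6: 13
Sum = 27 + 49 + 40 + 33 + 8 + 13 = 170

ANSWER: 170


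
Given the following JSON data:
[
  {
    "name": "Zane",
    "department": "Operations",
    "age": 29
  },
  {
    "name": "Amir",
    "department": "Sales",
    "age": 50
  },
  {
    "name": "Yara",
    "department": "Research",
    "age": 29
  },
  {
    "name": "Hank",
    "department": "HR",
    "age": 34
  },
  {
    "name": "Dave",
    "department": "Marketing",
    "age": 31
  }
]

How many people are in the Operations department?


Scanning records for department = Operations
  Record 0: Zane
Count: 1

ANSWER: 1


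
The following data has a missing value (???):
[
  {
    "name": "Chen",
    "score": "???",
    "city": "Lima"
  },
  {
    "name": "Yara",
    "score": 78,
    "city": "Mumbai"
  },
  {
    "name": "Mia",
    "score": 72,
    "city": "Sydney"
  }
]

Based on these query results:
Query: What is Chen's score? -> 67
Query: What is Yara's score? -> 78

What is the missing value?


The missing value is Chen's score
From query: Chen's score = 67

ANSWER: 67


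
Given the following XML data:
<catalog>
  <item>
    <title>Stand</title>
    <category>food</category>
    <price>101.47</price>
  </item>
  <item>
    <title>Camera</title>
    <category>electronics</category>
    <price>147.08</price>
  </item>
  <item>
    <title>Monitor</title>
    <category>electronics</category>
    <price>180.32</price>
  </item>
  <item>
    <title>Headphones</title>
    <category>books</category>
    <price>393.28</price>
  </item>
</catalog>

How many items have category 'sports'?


Scanning <item> elements for <category>sports</category>:
Count: 0

ANSWER: 0


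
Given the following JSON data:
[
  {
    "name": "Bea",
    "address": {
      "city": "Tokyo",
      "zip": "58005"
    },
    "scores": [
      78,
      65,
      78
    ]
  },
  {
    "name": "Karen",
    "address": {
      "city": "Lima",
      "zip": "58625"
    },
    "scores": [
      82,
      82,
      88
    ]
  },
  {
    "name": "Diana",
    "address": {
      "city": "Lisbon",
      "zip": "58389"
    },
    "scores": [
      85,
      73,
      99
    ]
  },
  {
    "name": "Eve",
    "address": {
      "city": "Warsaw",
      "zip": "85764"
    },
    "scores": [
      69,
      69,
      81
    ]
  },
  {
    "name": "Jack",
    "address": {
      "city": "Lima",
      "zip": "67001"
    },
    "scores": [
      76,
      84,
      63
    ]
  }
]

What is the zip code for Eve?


Path: records[3].address.zip
Value: 85764

ANSWER: 85764
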